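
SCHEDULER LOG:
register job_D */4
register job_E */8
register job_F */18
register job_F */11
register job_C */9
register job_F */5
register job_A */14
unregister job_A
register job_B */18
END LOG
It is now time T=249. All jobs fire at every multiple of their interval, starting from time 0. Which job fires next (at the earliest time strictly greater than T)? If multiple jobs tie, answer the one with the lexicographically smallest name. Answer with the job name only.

Answer: job_F

Derivation:
Op 1: register job_D */4 -> active={job_D:*/4}
Op 2: register job_E */8 -> active={job_D:*/4, job_E:*/8}
Op 3: register job_F */18 -> active={job_D:*/4, job_E:*/8, job_F:*/18}
Op 4: register job_F */11 -> active={job_D:*/4, job_E:*/8, job_F:*/11}
Op 5: register job_C */9 -> active={job_C:*/9, job_D:*/4, job_E:*/8, job_F:*/11}
Op 6: register job_F */5 -> active={job_C:*/9, job_D:*/4, job_E:*/8, job_F:*/5}
Op 7: register job_A */14 -> active={job_A:*/14, job_C:*/9, job_D:*/4, job_E:*/8, job_F:*/5}
Op 8: unregister job_A -> active={job_C:*/9, job_D:*/4, job_E:*/8, job_F:*/5}
Op 9: register job_B */18 -> active={job_B:*/18, job_C:*/9, job_D:*/4, job_E:*/8, job_F:*/5}
  job_B: interval 18, next fire after T=249 is 252
  job_C: interval 9, next fire after T=249 is 252
  job_D: interval 4, next fire after T=249 is 252
  job_E: interval 8, next fire after T=249 is 256
  job_F: interval 5, next fire after T=249 is 250
Earliest = 250, winner (lex tiebreak) = job_F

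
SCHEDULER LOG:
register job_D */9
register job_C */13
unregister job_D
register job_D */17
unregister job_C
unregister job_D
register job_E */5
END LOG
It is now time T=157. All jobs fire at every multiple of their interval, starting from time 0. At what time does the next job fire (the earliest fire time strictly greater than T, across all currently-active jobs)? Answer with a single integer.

Answer: 160

Derivation:
Op 1: register job_D */9 -> active={job_D:*/9}
Op 2: register job_C */13 -> active={job_C:*/13, job_D:*/9}
Op 3: unregister job_D -> active={job_C:*/13}
Op 4: register job_D */17 -> active={job_C:*/13, job_D:*/17}
Op 5: unregister job_C -> active={job_D:*/17}
Op 6: unregister job_D -> active={}
Op 7: register job_E */5 -> active={job_E:*/5}
  job_E: interval 5, next fire after T=157 is 160
Earliest fire time = 160 (job job_E)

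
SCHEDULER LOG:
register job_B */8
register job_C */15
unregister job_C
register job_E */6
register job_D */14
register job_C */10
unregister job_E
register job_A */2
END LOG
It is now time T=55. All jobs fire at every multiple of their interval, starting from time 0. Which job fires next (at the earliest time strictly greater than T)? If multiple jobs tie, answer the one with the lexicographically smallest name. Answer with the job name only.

Op 1: register job_B */8 -> active={job_B:*/8}
Op 2: register job_C */15 -> active={job_B:*/8, job_C:*/15}
Op 3: unregister job_C -> active={job_B:*/8}
Op 4: register job_E */6 -> active={job_B:*/8, job_E:*/6}
Op 5: register job_D */14 -> active={job_B:*/8, job_D:*/14, job_E:*/6}
Op 6: register job_C */10 -> active={job_B:*/8, job_C:*/10, job_D:*/14, job_E:*/6}
Op 7: unregister job_E -> active={job_B:*/8, job_C:*/10, job_D:*/14}
Op 8: register job_A */2 -> active={job_A:*/2, job_B:*/8, job_C:*/10, job_D:*/14}
  job_A: interval 2, next fire after T=55 is 56
  job_B: interval 8, next fire after T=55 is 56
  job_C: interval 10, next fire after T=55 is 60
  job_D: interval 14, next fire after T=55 is 56
Earliest = 56, winner (lex tiebreak) = job_A

Answer: job_A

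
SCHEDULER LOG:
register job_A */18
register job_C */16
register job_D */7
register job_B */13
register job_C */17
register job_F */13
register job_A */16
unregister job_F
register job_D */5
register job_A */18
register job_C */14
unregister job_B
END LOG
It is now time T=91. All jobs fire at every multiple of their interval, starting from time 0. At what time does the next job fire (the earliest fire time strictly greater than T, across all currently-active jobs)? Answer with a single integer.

Op 1: register job_A */18 -> active={job_A:*/18}
Op 2: register job_C */16 -> active={job_A:*/18, job_C:*/16}
Op 3: register job_D */7 -> active={job_A:*/18, job_C:*/16, job_D:*/7}
Op 4: register job_B */13 -> active={job_A:*/18, job_B:*/13, job_C:*/16, job_D:*/7}
Op 5: register job_C */17 -> active={job_A:*/18, job_B:*/13, job_C:*/17, job_D:*/7}
Op 6: register job_F */13 -> active={job_A:*/18, job_B:*/13, job_C:*/17, job_D:*/7, job_F:*/13}
Op 7: register job_A */16 -> active={job_A:*/16, job_B:*/13, job_C:*/17, job_D:*/7, job_F:*/13}
Op 8: unregister job_F -> active={job_A:*/16, job_B:*/13, job_C:*/17, job_D:*/7}
Op 9: register job_D */5 -> active={job_A:*/16, job_B:*/13, job_C:*/17, job_D:*/5}
Op 10: register job_A */18 -> active={job_A:*/18, job_B:*/13, job_C:*/17, job_D:*/5}
Op 11: register job_C */14 -> active={job_A:*/18, job_B:*/13, job_C:*/14, job_D:*/5}
Op 12: unregister job_B -> active={job_A:*/18, job_C:*/14, job_D:*/5}
  job_A: interval 18, next fire after T=91 is 108
  job_C: interval 14, next fire after T=91 is 98
  job_D: interval 5, next fire after T=91 is 95
Earliest fire time = 95 (job job_D)

Answer: 95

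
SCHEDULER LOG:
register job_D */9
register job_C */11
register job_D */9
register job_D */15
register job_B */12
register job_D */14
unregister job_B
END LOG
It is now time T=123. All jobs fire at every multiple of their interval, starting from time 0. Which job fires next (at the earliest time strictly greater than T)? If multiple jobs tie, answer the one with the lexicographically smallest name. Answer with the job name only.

Op 1: register job_D */9 -> active={job_D:*/9}
Op 2: register job_C */11 -> active={job_C:*/11, job_D:*/9}
Op 3: register job_D */9 -> active={job_C:*/11, job_D:*/9}
Op 4: register job_D */15 -> active={job_C:*/11, job_D:*/15}
Op 5: register job_B */12 -> active={job_B:*/12, job_C:*/11, job_D:*/15}
Op 6: register job_D */14 -> active={job_B:*/12, job_C:*/11, job_D:*/14}
Op 7: unregister job_B -> active={job_C:*/11, job_D:*/14}
  job_C: interval 11, next fire after T=123 is 132
  job_D: interval 14, next fire after T=123 is 126
Earliest = 126, winner (lex tiebreak) = job_D

Answer: job_D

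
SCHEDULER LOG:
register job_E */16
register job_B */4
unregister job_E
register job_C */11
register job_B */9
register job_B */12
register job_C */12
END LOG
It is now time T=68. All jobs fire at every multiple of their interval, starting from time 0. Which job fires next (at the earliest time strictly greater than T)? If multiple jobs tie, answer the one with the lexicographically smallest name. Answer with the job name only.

Answer: job_B

Derivation:
Op 1: register job_E */16 -> active={job_E:*/16}
Op 2: register job_B */4 -> active={job_B:*/4, job_E:*/16}
Op 3: unregister job_E -> active={job_B:*/4}
Op 4: register job_C */11 -> active={job_B:*/4, job_C:*/11}
Op 5: register job_B */9 -> active={job_B:*/9, job_C:*/11}
Op 6: register job_B */12 -> active={job_B:*/12, job_C:*/11}
Op 7: register job_C */12 -> active={job_B:*/12, job_C:*/12}
  job_B: interval 12, next fire after T=68 is 72
  job_C: interval 12, next fire after T=68 is 72
Earliest = 72, winner (lex tiebreak) = job_B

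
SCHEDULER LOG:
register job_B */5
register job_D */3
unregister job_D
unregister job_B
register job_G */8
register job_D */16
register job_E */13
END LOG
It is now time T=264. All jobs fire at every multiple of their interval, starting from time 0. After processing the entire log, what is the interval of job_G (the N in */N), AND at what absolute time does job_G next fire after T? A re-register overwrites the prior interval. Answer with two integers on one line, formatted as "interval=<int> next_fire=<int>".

Op 1: register job_B */5 -> active={job_B:*/5}
Op 2: register job_D */3 -> active={job_B:*/5, job_D:*/3}
Op 3: unregister job_D -> active={job_B:*/5}
Op 4: unregister job_B -> active={}
Op 5: register job_G */8 -> active={job_G:*/8}
Op 6: register job_D */16 -> active={job_D:*/16, job_G:*/8}
Op 7: register job_E */13 -> active={job_D:*/16, job_E:*/13, job_G:*/8}
Final interval of job_G = 8
Next fire of job_G after T=264: (264//8+1)*8 = 272

Answer: interval=8 next_fire=272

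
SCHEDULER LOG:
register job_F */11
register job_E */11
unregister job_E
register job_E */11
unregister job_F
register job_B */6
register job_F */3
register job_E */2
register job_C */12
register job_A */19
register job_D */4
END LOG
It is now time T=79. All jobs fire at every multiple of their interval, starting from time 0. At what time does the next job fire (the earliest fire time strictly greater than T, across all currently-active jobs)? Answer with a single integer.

Answer: 80

Derivation:
Op 1: register job_F */11 -> active={job_F:*/11}
Op 2: register job_E */11 -> active={job_E:*/11, job_F:*/11}
Op 3: unregister job_E -> active={job_F:*/11}
Op 4: register job_E */11 -> active={job_E:*/11, job_F:*/11}
Op 5: unregister job_F -> active={job_E:*/11}
Op 6: register job_B */6 -> active={job_B:*/6, job_E:*/11}
Op 7: register job_F */3 -> active={job_B:*/6, job_E:*/11, job_F:*/3}
Op 8: register job_E */2 -> active={job_B:*/6, job_E:*/2, job_F:*/3}
Op 9: register job_C */12 -> active={job_B:*/6, job_C:*/12, job_E:*/2, job_F:*/3}
Op 10: register job_A */19 -> active={job_A:*/19, job_B:*/6, job_C:*/12, job_E:*/2, job_F:*/3}
Op 11: register job_D */4 -> active={job_A:*/19, job_B:*/6, job_C:*/12, job_D:*/4, job_E:*/2, job_F:*/3}
  job_A: interval 19, next fire after T=79 is 95
  job_B: interval 6, next fire after T=79 is 84
  job_C: interval 12, next fire after T=79 is 84
  job_D: interval 4, next fire after T=79 is 80
  job_E: interval 2, next fire after T=79 is 80
  job_F: interval 3, next fire after T=79 is 81
Earliest fire time = 80 (job job_D)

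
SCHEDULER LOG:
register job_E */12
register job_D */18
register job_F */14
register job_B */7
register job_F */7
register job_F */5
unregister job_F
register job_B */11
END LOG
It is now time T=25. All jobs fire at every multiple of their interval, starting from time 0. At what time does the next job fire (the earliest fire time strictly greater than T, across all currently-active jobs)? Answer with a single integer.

Op 1: register job_E */12 -> active={job_E:*/12}
Op 2: register job_D */18 -> active={job_D:*/18, job_E:*/12}
Op 3: register job_F */14 -> active={job_D:*/18, job_E:*/12, job_F:*/14}
Op 4: register job_B */7 -> active={job_B:*/7, job_D:*/18, job_E:*/12, job_F:*/14}
Op 5: register job_F */7 -> active={job_B:*/7, job_D:*/18, job_E:*/12, job_F:*/7}
Op 6: register job_F */5 -> active={job_B:*/7, job_D:*/18, job_E:*/12, job_F:*/5}
Op 7: unregister job_F -> active={job_B:*/7, job_D:*/18, job_E:*/12}
Op 8: register job_B */11 -> active={job_B:*/11, job_D:*/18, job_E:*/12}
  job_B: interval 11, next fire after T=25 is 33
  job_D: interval 18, next fire after T=25 is 36
  job_E: interval 12, next fire after T=25 is 36
Earliest fire time = 33 (job job_B)

Answer: 33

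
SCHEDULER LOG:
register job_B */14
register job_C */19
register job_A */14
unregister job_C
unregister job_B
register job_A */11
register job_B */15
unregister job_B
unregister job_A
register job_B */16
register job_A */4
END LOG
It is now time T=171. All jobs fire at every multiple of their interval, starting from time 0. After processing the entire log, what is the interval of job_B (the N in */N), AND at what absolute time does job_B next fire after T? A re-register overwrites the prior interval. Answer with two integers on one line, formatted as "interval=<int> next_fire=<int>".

Answer: interval=16 next_fire=176

Derivation:
Op 1: register job_B */14 -> active={job_B:*/14}
Op 2: register job_C */19 -> active={job_B:*/14, job_C:*/19}
Op 3: register job_A */14 -> active={job_A:*/14, job_B:*/14, job_C:*/19}
Op 4: unregister job_C -> active={job_A:*/14, job_B:*/14}
Op 5: unregister job_B -> active={job_A:*/14}
Op 6: register job_A */11 -> active={job_A:*/11}
Op 7: register job_B */15 -> active={job_A:*/11, job_B:*/15}
Op 8: unregister job_B -> active={job_A:*/11}
Op 9: unregister job_A -> active={}
Op 10: register job_B */16 -> active={job_B:*/16}
Op 11: register job_A */4 -> active={job_A:*/4, job_B:*/16}
Final interval of job_B = 16
Next fire of job_B after T=171: (171//16+1)*16 = 176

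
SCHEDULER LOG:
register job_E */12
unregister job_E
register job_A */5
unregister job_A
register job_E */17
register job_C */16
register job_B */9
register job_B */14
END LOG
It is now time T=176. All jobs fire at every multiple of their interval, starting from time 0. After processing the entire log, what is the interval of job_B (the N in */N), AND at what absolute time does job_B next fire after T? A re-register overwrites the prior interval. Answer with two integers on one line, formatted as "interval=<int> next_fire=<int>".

Answer: interval=14 next_fire=182

Derivation:
Op 1: register job_E */12 -> active={job_E:*/12}
Op 2: unregister job_E -> active={}
Op 3: register job_A */5 -> active={job_A:*/5}
Op 4: unregister job_A -> active={}
Op 5: register job_E */17 -> active={job_E:*/17}
Op 6: register job_C */16 -> active={job_C:*/16, job_E:*/17}
Op 7: register job_B */9 -> active={job_B:*/9, job_C:*/16, job_E:*/17}
Op 8: register job_B */14 -> active={job_B:*/14, job_C:*/16, job_E:*/17}
Final interval of job_B = 14
Next fire of job_B after T=176: (176//14+1)*14 = 182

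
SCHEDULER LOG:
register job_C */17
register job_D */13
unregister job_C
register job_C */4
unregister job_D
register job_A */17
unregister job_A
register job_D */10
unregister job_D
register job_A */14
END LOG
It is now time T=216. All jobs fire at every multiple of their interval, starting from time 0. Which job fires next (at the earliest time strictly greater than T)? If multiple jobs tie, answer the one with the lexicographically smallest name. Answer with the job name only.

Op 1: register job_C */17 -> active={job_C:*/17}
Op 2: register job_D */13 -> active={job_C:*/17, job_D:*/13}
Op 3: unregister job_C -> active={job_D:*/13}
Op 4: register job_C */4 -> active={job_C:*/4, job_D:*/13}
Op 5: unregister job_D -> active={job_C:*/4}
Op 6: register job_A */17 -> active={job_A:*/17, job_C:*/4}
Op 7: unregister job_A -> active={job_C:*/4}
Op 8: register job_D */10 -> active={job_C:*/4, job_D:*/10}
Op 9: unregister job_D -> active={job_C:*/4}
Op 10: register job_A */14 -> active={job_A:*/14, job_C:*/4}
  job_A: interval 14, next fire after T=216 is 224
  job_C: interval 4, next fire after T=216 is 220
Earliest = 220, winner (lex tiebreak) = job_C

Answer: job_C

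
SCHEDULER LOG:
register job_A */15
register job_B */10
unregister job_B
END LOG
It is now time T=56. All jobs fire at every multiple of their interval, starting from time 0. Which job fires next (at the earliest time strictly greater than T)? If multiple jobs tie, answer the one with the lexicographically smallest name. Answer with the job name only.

Op 1: register job_A */15 -> active={job_A:*/15}
Op 2: register job_B */10 -> active={job_A:*/15, job_B:*/10}
Op 3: unregister job_B -> active={job_A:*/15}
  job_A: interval 15, next fire after T=56 is 60
Earliest = 60, winner (lex tiebreak) = job_A

Answer: job_A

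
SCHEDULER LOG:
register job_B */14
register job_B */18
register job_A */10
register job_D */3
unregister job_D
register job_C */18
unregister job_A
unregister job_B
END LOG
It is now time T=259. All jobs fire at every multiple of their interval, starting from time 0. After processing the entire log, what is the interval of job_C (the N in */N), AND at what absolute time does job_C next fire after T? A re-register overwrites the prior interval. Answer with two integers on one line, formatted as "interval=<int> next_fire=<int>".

Op 1: register job_B */14 -> active={job_B:*/14}
Op 2: register job_B */18 -> active={job_B:*/18}
Op 3: register job_A */10 -> active={job_A:*/10, job_B:*/18}
Op 4: register job_D */3 -> active={job_A:*/10, job_B:*/18, job_D:*/3}
Op 5: unregister job_D -> active={job_A:*/10, job_B:*/18}
Op 6: register job_C */18 -> active={job_A:*/10, job_B:*/18, job_C:*/18}
Op 7: unregister job_A -> active={job_B:*/18, job_C:*/18}
Op 8: unregister job_B -> active={job_C:*/18}
Final interval of job_C = 18
Next fire of job_C after T=259: (259//18+1)*18 = 270

Answer: interval=18 next_fire=270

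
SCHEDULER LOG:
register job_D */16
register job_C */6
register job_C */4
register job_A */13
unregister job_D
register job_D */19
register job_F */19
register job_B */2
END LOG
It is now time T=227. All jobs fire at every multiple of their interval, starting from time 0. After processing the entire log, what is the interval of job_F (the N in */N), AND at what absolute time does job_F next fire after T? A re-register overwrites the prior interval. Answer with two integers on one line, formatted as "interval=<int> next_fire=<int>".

Answer: interval=19 next_fire=228

Derivation:
Op 1: register job_D */16 -> active={job_D:*/16}
Op 2: register job_C */6 -> active={job_C:*/6, job_D:*/16}
Op 3: register job_C */4 -> active={job_C:*/4, job_D:*/16}
Op 4: register job_A */13 -> active={job_A:*/13, job_C:*/4, job_D:*/16}
Op 5: unregister job_D -> active={job_A:*/13, job_C:*/4}
Op 6: register job_D */19 -> active={job_A:*/13, job_C:*/4, job_D:*/19}
Op 7: register job_F */19 -> active={job_A:*/13, job_C:*/4, job_D:*/19, job_F:*/19}
Op 8: register job_B */2 -> active={job_A:*/13, job_B:*/2, job_C:*/4, job_D:*/19, job_F:*/19}
Final interval of job_F = 19
Next fire of job_F after T=227: (227//19+1)*19 = 228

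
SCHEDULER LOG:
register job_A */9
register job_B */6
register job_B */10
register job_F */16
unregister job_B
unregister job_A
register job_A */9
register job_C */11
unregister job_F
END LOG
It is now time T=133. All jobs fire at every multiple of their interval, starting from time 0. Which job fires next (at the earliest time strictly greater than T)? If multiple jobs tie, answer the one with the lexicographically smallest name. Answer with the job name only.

Answer: job_A

Derivation:
Op 1: register job_A */9 -> active={job_A:*/9}
Op 2: register job_B */6 -> active={job_A:*/9, job_B:*/6}
Op 3: register job_B */10 -> active={job_A:*/9, job_B:*/10}
Op 4: register job_F */16 -> active={job_A:*/9, job_B:*/10, job_F:*/16}
Op 5: unregister job_B -> active={job_A:*/9, job_F:*/16}
Op 6: unregister job_A -> active={job_F:*/16}
Op 7: register job_A */9 -> active={job_A:*/9, job_F:*/16}
Op 8: register job_C */11 -> active={job_A:*/9, job_C:*/11, job_F:*/16}
Op 9: unregister job_F -> active={job_A:*/9, job_C:*/11}
  job_A: interval 9, next fire after T=133 is 135
  job_C: interval 11, next fire after T=133 is 143
Earliest = 135, winner (lex tiebreak) = job_A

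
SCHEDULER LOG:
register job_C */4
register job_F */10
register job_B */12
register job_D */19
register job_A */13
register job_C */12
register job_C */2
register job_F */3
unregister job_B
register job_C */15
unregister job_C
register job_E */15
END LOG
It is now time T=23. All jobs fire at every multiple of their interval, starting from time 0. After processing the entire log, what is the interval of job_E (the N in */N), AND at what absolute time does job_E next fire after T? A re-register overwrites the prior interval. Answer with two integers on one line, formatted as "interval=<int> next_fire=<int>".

Op 1: register job_C */4 -> active={job_C:*/4}
Op 2: register job_F */10 -> active={job_C:*/4, job_F:*/10}
Op 3: register job_B */12 -> active={job_B:*/12, job_C:*/4, job_F:*/10}
Op 4: register job_D */19 -> active={job_B:*/12, job_C:*/4, job_D:*/19, job_F:*/10}
Op 5: register job_A */13 -> active={job_A:*/13, job_B:*/12, job_C:*/4, job_D:*/19, job_F:*/10}
Op 6: register job_C */12 -> active={job_A:*/13, job_B:*/12, job_C:*/12, job_D:*/19, job_F:*/10}
Op 7: register job_C */2 -> active={job_A:*/13, job_B:*/12, job_C:*/2, job_D:*/19, job_F:*/10}
Op 8: register job_F */3 -> active={job_A:*/13, job_B:*/12, job_C:*/2, job_D:*/19, job_F:*/3}
Op 9: unregister job_B -> active={job_A:*/13, job_C:*/2, job_D:*/19, job_F:*/3}
Op 10: register job_C */15 -> active={job_A:*/13, job_C:*/15, job_D:*/19, job_F:*/3}
Op 11: unregister job_C -> active={job_A:*/13, job_D:*/19, job_F:*/3}
Op 12: register job_E */15 -> active={job_A:*/13, job_D:*/19, job_E:*/15, job_F:*/3}
Final interval of job_E = 15
Next fire of job_E after T=23: (23//15+1)*15 = 30

Answer: interval=15 next_fire=30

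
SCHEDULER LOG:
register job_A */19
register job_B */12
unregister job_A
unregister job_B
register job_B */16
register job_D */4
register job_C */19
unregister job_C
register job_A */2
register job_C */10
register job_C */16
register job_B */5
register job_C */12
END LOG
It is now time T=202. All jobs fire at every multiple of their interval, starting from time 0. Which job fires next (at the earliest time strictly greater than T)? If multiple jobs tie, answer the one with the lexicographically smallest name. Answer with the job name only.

Answer: job_A

Derivation:
Op 1: register job_A */19 -> active={job_A:*/19}
Op 2: register job_B */12 -> active={job_A:*/19, job_B:*/12}
Op 3: unregister job_A -> active={job_B:*/12}
Op 4: unregister job_B -> active={}
Op 5: register job_B */16 -> active={job_B:*/16}
Op 6: register job_D */4 -> active={job_B:*/16, job_D:*/4}
Op 7: register job_C */19 -> active={job_B:*/16, job_C:*/19, job_D:*/4}
Op 8: unregister job_C -> active={job_B:*/16, job_D:*/4}
Op 9: register job_A */2 -> active={job_A:*/2, job_B:*/16, job_D:*/4}
Op 10: register job_C */10 -> active={job_A:*/2, job_B:*/16, job_C:*/10, job_D:*/4}
Op 11: register job_C */16 -> active={job_A:*/2, job_B:*/16, job_C:*/16, job_D:*/4}
Op 12: register job_B */5 -> active={job_A:*/2, job_B:*/5, job_C:*/16, job_D:*/4}
Op 13: register job_C */12 -> active={job_A:*/2, job_B:*/5, job_C:*/12, job_D:*/4}
  job_A: interval 2, next fire after T=202 is 204
  job_B: interval 5, next fire after T=202 is 205
  job_C: interval 12, next fire after T=202 is 204
  job_D: interval 4, next fire after T=202 is 204
Earliest = 204, winner (lex tiebreak) = job_A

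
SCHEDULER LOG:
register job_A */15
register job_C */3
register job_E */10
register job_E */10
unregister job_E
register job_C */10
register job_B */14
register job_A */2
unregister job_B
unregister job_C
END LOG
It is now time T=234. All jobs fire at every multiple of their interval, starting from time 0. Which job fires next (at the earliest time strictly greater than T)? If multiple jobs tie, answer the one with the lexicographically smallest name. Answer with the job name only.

Op 1: register job_A */15 -> active={job_A:*/15}
Op 2: register job_C */3 -> active={job_A:*/15, job_C:*/3}
Op 3: register job_E */10 -> active={job_A:*/15, job_C:*/3, job_E:*/10}
Op 4: register job_E */10 -> active={job_A:*/15, job_C:*/3, job_E:*/10}
Op 5: unregister job_E -> active={job_A:*/15, job_C:*/3}
Op 6: register job_C */10 -> active={job_A:*/15, job_C:*/10}
Op 7: register job_B */14 -> active={job_A:*/15, job_B:*/14, job_C:*/10}
Op 8: register job_A */2 -> active={job_A:*/2, job_B:*/14, job_C:*/10}
Op 9: unregister job_B -> active={job_A:*/2, job_C:*/10}
Op 10: unregister job_C -> active={job_A:*/2}
  job_A: interval 2, next fire after T=234 is 236
Earliest = 236, winner (lex tiebreak) = job_A

Answer: job_A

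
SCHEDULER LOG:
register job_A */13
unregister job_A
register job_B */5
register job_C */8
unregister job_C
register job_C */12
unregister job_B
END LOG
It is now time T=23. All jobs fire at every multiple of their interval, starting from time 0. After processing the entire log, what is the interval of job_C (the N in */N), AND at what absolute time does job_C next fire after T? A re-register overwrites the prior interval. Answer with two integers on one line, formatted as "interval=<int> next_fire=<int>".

Op 1: register job_A */13 -> active={job_A:*/13}
Op 2: unregister job_A -> active={}
Op 3: register job_B */5 -> active={job_B:*/5}
Op 4: register job_C */8 -> active={job_B:*/5, job_C:*/8}
Op 5: unregister job_C -> active={job_B:*/5}
Op 6: register job_C */12 -> active={job_B:*/5, job_C:*/12}
Op 7: unregister job_B -> active={job_C:*/12}
Final interval of job_C = 12
Next fire of job_C after T=23: (23//12+1)*12 = 24

Answer: interval=12 next_fire=24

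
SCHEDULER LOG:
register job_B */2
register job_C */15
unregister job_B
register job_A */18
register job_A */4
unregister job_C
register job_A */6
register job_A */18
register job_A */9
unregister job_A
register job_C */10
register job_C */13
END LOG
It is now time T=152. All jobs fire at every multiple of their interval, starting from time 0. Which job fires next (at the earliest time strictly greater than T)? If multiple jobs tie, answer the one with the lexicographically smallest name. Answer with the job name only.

Op 1: register job_B */2 -> active={job_B:*/2}
Op 2: register job_C */15 -> active={job_B:*/2, job_C:*/15}
Op 3: unregister job_B -> active={job_C:*/15}
Op 4: register job_A */18 -> active={job_A:*/18, job_C:*/15}
Op 5: register job_A */4 -> active={job_A:*/4, job_C:*/15}
Op 6: unregister job_C -> active={job_A:*/4}
Op 7: register job_A */6 -> active={job_A:*/6}
Op 8: register job_A */18 -> active={job_A:*/18}
Op 9: register job_A */9 -> active={job_A:*/9}
Op 10: unregister job_A -> active={}
Op 11: register job_C */10 -> active={job_C:*/10}
Op 12: register job_C */13 -> active={job_C:*/13}
  job_C: interval 13, next fire after T=152 is 156
Earliest = 156, winner (lex tiebreak) = job_C

Answer: job_C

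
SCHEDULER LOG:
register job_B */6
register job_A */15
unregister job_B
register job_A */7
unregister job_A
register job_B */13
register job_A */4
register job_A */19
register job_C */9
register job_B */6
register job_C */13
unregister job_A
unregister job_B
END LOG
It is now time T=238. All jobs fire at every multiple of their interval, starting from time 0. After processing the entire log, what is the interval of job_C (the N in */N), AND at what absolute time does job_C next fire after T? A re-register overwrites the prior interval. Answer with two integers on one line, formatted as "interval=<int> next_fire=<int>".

Op 1: register job_B */6 -> active={job_B:*/6}
Op 2: register job_A */15 -> active={job_A:*/15, job_B:*/6}
Op 3: unregister job_B -> active={job_A:*/15}
Op 4: register job_A */7 -> active={job_A:*/7}
Op 5: unregister job_A -> active={}
Op 6: register job_B */13 -> active={job_B:*/13}
Op 7: register job_A */4 -> active={job_A:*/4, job_B:*/13}
Op 8: register job_A */19 -> active={job_A:*/19, job_B:*/13}
Op 9: register job_C */9 -> active={job_A:*/19, job_B:*/13, job_C:*/9}
Op 10: register job_B */6 -> active={job_A:*/19, job_B:*/6, job_C:*/9}
Op 11: register job_C */13 -> active={job_A:*/19, job_B:*/6, job_C:*/13}
Op 12: unregister job_A -> active={job_B:*/6, job_C:*/13}
Op 13: unregister job_B -> active={job_C:*/13}
Final interval of job_C = 13
Next fire of job_C after T=238: (238//13+1)*13 = 247

Answer: interval=13 next_fire=247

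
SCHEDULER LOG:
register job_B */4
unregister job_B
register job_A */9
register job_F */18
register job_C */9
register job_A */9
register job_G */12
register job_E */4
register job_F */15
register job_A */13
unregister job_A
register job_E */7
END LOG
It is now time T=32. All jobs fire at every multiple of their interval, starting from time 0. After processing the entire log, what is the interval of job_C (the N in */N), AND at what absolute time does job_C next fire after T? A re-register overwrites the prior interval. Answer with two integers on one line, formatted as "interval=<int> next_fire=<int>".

Op 1: register job_B */4 -> active={job_B:*/4}
Op 2: unregister job_B -> active={}
Op 3: register job_A */9 -> active={job_A:*/9}
Op 4: register job_F */18 -> active={job_A:*/9, job_F:*/18}
Op 5: register job_C */9 -> active={job_A:*/9, job_C:*/9, job_F:*/18}
Op 6: register job_A */9 -> active={job_A:*/9, job_C:*/9, job_F:*/18}
Op 7: register job_G */12 -> active={job_A:*/9, job_C:*/9, job_F:*/18, job_G:*/12}
Op 8: register job_E */4 -> active={job_A:*/9, job_C:*/9, job_E:*/4, job_F:*/18, job_G:*/12}
Op 9: register job_F */15 -> active={job_A:*/9, job_C:*/9, job_E:*/4, job_F:*/15, job_G:*/12}
Op 10: register job_A */13 -> active={job_A:*/13, job_C:*/9, job_E:*/4, job_F:*/15, job_G:*/12}
Op 11: unregister job_A -> active={job_C:*/9, job_E:*/4, job_F:*/15, job_G:*/12}
Op 12: register job_E */7 -> active={job_C:*/9, job_E:*/7, job_F:*/15, job_G:*/12}
Final interval of job_C = 9
Next fire of job_C after T=32: (32//9+1)*9 = 36

Answer: interval=9 next_fire=36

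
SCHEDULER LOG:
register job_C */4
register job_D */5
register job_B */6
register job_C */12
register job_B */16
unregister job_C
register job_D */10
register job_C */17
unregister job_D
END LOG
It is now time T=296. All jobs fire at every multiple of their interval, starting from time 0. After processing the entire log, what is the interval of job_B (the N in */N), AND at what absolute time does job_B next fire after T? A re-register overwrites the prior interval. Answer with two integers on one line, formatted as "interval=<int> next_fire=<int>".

Op 1: register job_C */4 -> active={job_C:*/4}
Op 2: register job_D */5 -> active={job_C:*/4, job_D:*/5}
Op 3: register job_B */6 -> active={job_B:*/6, job_C:*/4, job_D:*/5}
Op 4: register job_C */12 -> active={job_B:*/6, job_C:*/12, job_D:*/5}
Op 5: register job_B */16 -> active={job_B:*/16, job_C:*/12, job_D:*/5}
Op 6: unregister job_C -> active={job_B:*/16, job_D:*/5}
Op 7: register job_D */10 -> active={job_B:*/16, job_D:*/10}
Op 8: register job_C */17 -> active={job_B:*/16, job_C:*/17, job_D:*/10}
Op 9: unregister job_D -> active={job_B:*/16, job_C:*/17}
Final interval of job_B = 16
Next fire of job_B after T=296: (296//16+1)*16 = 304

Answer: interval=16 next_fire=304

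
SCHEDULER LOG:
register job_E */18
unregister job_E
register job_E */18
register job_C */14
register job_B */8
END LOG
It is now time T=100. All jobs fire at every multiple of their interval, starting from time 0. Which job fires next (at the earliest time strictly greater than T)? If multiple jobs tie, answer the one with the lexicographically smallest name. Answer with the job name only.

Answer: job_B

Derivation:
Op 1: register job_E */18 -> active={job_E:*/18}
Op 2: unregister job_E -> active={}
Op 3: register job_E */18 -> active={job_E:*/18}
Op 4: register job_C */14 -> active={job_C:*/14, job_E:*/18}
Op 5: register job_B */8 -> active={job_B:*/8, job_C:*/14, job_E:*/18}
  job_B: interval 8, next fire after T=100 is 104
  job_C: interval 14, next fire after T=100 is 112
  job_E: interval 18, next fire after T=100 is 108
Earliest = 104, winner (lex tiebreak) = job_B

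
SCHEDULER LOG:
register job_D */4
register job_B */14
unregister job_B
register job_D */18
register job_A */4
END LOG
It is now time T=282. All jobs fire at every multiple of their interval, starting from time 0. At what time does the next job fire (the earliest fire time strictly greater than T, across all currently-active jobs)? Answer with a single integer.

Answer: 284

Derivation:
Op 1: register job_D */4 -> active={job_D:*/4}
Op 2: register job_B */14 -> active={job_B:*/14, job_D:*/4}
Op 3: unregister job_B -> active={job_D:*/4}
Op 4: register job_D */18 -> active={job_D:*/18}
Op 5: register job_A */4 -> active={job_A:*/4, job_D:*/18}
  job_A: interval 4, next fire after T=282 is 284
  job_D: interval 18, next fire after T=282 is 288
Earliest fire time = 284 (job job_A)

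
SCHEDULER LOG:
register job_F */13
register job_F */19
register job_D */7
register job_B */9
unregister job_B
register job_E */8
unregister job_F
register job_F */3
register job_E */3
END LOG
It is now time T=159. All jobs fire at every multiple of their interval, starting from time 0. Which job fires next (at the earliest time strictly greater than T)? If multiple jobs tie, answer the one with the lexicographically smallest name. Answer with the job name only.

Answer: job_D

Derivation:
Op 1: register job_F */13 -> active={job_F:*/13}
Op 2: register job_F */19 -> active={job_F:*/19}
Op 3: register job_D */7 -> active={job_D:*/7, job_F:*/19}
Op 4: register job_B */9 -> active={job_B:*/9, job_D:*/7, job_F:*/19}
Op 5: unregister job_B -> active={job_D:*/7, job_F:*/19}
Op 6: register job_E */8 -> active={job_D:*/7, job_E:*/8, job_F:*/19}
Op 7: unregister job_F -> active={job_D:*/7, job_E:*/8}
Op 8: register job_F */3 -> active={job_D:*/7, job_E:*/8, job_F:*/3}
Op 9: register job_E */3 -> active={job_D:*/7, job_E:*/3, job_F:*/3}
  job_D: interval 7, next fire after T=159 is 161
  job_E: interval 3, next fire after T=159 is 162
  job_F: interval 3, next fire after T=159 is 162
Earliest = 161, winner (lex tiebreak) = job_D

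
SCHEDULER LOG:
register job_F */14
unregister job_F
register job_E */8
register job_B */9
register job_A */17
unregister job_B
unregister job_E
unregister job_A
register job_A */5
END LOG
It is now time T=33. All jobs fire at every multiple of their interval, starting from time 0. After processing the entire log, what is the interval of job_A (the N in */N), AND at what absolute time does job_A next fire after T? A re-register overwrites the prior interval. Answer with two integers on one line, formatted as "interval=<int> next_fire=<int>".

Answer: interval=5 next_fire=35

Derivation:
Op 1: register job_F */14 -> active={job_F:*/14}
Op 2: unregister job_F -> active={}
Op 3: register job_E */8 -> active={job_E:*/8}
Op 4: register job_B */9 -> active={job_B:*/9, job_E:*/8}
Op 5: register job_A */17 -> active={job_A:*/17, job_B:*/9, job_E:*/8}
Op 6: unregister job_B -> active={job_A:*/17, job_E:*/8}
Op 7: unregister job_E -> active={job_A:*/17}
Op 8: unregister job_A -> active={}
Op 9: register job_A */5 -> active={job_A:*/5}
Final interval of job_A = 5
Next fire of job_A after T=33: (33//5+1)*5 = 35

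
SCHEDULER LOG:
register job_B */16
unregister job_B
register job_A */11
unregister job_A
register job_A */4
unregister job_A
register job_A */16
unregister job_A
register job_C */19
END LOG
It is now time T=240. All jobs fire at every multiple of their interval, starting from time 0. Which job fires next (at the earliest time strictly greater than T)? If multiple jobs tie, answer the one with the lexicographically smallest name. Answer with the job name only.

Op 1: register job_B */16 -> active={job_B:*/16}
Op 2: unregister job_B -> active={}
Op 3: register job_A */11 -> active={job_A:*/11}
Op 4: unregister job_A -> active={}
Op 5: register job_A */4 -> active={job_A:*/4}
Op 6: unregister job_A -> active={}
Op 7: register job_A */16 -> active={job_A:*/16}
Op 8: unregister job_A -> active={}
Op 9: register job_C */19 -> active={job_C:*/19}
  job_C: interval 19, next fire after T=240 is 247
Earliest = 247, winner (lex tiebreak) = job_C

Answer: job_C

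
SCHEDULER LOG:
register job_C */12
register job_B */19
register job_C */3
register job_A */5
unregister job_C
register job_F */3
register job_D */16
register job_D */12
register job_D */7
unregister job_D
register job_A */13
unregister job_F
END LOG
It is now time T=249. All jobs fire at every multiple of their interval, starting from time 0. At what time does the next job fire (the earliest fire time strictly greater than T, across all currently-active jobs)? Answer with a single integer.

Answer: 260

Derivation:
Op 1: register job_C */12 -> active={job_C:*/12}
Op 2: register job_B */19 -> active={job_B:*/19, job_C:*/12}
Op 3: register job_C */3 -> active={job_B:*/19, job_C:*/3}
Op 4: register job_A */5 -> active={job_A:*/5, job_B:*/19, job_C:*/3}
Op 5: unregister job_C -> active={job_A:*/5, job_B:*/19}
Op 6: register job_F */3 -> active={job_A:*/5, job_B:*/19, job_F:*/3}
Op 7: register job_D */16 -> active={job_A:*/5, job_B:*/19, job_D:*/16, job_F:*/3}
Op 8: register job_D */12 -> active={job_A:*/5, job_B:*/19, job_D:*/12, job_F:*/3}
Op 9: register job_D */7 -> active={job_A:*/5, job_B:*/19, job_D:*/7, job_F:*/3}
Op 10: unregister job_D -> active={job_A:*/5, job_B:*/19, job_F:*/3}
Op 11: register job_A */13 -> active={job_A:*/13, job_B:*/19, job_F:*/3}
Op 12: unregister job_F -> active={job_A:*/13, job_B:*/19}
  job_A: interval 13, next fire after T=249 is 260
  job_B: interval 19, next fire after T=249 is 266
Earliest fire time = 260 (job job_A)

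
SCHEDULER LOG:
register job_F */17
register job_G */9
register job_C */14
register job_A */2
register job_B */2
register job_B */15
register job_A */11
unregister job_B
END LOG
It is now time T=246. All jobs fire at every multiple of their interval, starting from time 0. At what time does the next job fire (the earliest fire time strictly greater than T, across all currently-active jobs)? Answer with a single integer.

Op 1: register job_F */17 -> active={job_F:*/17}
Op 2: register job_G */9 -> active={job_F:*/17, job_G:*/9}
Op 3: register job_C */14 -> active={job_C:*/14, job_F:*/17, job_G:*/9}
Op 4: register job_A */2 -> active={job_A:*/2, job_C:*/14, job_F:*/17, job_G:*/9}
Op 5: register job_B */2 -> active={job_A:*/2, job_B:*/2, job_C:*/14, job_F:*/17, job_G:*/9}
Op 6: register job_B */15 -> active={job_A:*/2, job_B:*/15, job_C:*/14, job_F:*/17, job_G:*/9}
Op 7: register job_A */11 -> active={job_A:*/11, job_B:*/15, job_C:*/14, job_F:*/17, job_G:*/9}
Op 8: unregister job_B -> active={job_A:*/11, job_C:*/14, job_F:*/17, job_G:*/9}
  job_A: interval 11, next fire after T=246 is 253
  job_C: interval 14, next fire after T=246 is 252
  job_F: interval 17, next fire after T=246 is 255
  job_G: interval 9, next fire after T=246 is 252
Earliest fire time = 252 (job job_C)

Answer: 252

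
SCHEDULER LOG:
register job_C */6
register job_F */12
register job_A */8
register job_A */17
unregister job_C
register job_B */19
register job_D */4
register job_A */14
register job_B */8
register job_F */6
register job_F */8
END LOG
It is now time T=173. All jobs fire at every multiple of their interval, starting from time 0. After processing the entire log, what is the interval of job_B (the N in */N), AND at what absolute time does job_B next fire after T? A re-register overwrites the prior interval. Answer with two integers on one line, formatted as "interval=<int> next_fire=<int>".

Answer: interval=8 next_fire=176

Derivation:
Op 1: register job_C */6 -> active={job_C:*/6}
Op 2: register job_F */12 -> active={job_C:*/6, job_F:*/12}
Op 3: register job_A */8 -> active={job_A:*/8, job_C:*/6, job_F:*/12}
Op 4: register job_A */17 -> active={job_A:*/17, job_C:*/6, job_F:*/12}
Op 5: unregister job_C -> active={job_A:*/17, job_F:*/12}
Op 6: register job_B */19 -> active={job_A:*/17, job_B:*/19, job_F:*/12}
Op 7: register job_D */4 -> active={job_A:*/17, job_B:*/19, job_D:*/4, job_F:*/12}
Op 8: register job_A */14 -> active={job_A:*/14, job_B:*/19, job_D:*/4, job_F:*/12}
Op 9: register job_B */8 -> active={job_A:*/14, job_B:*/8, job_D:*/4, job_F:*/12}
Op 10: register job_F */6 -> active={job_A:*/14, job_B:*/8, job_D:*/4, job_F:*/6}
Op 11: register job_F */8 -> active={job_A:*/14, job_B:*/8, job_D:*/4, job_F:*/8}
Final interval of job_B = 8
Next fire of job_B after T=173: (173//8+1)*8 = 176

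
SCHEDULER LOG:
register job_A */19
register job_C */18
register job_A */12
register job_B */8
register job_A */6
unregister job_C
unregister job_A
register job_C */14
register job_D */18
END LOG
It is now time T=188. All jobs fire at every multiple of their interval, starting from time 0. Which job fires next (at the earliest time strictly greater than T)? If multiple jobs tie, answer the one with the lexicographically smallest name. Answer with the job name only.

Answer: job_B

Derivation:
Op 1: register job_A */19 -> active={job_A:*/19}
Op 2: register job_C */18 -> active={job_A:*/19, job_C:*/18}
Op 3: register job_A */12 -> active={job_A:*/12, job_C:*/18}
Op 4: register job_B */8 -> active={job_A:*/12, job_B:*/8, job_C:*/18}
Op 5: register job_A */6 -> active={job_A:*/6, job_B:*/8, job_C:*/18}
Op 6: unregister job_C -> active={job_A:*/6, job_B:*/8}
Op 7: unregister job_A -> active={job_B:*/8}
Op 8: register job_C */14 -> active={job_B:*/8, job_C:*/14}
Op 9: register job_D */18 -> active={job_B:*/8, job_C:*/14, job_D:*/18}
  job_B: interval 8, next fire after T=188 is 192
  job_C: interval 14, next fire after T=188 is 196
  job_D: interval 18, next fire after T=188 is 198
Earliest = 192, winner (lex tiebreak) = job_B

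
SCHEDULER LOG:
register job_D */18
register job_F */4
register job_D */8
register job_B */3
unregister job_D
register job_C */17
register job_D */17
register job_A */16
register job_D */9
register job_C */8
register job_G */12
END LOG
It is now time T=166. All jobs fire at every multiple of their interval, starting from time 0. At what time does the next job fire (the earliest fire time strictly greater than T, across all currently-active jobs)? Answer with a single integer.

Op 1: register job_D */18 -> active={job_D:*/18}
Op 2: register job_F */4 -> active={job_D:*/18, job_F:*/4}
Op 3: register job_D */8 -> active={job_D:*/8, job_F:*/4}
Op 4: register job_B */3 -> active={job_B:*/3, job_D:*/8, job_F:*/4}
Op 5: unregister job_D -> active={job_B:*/3, job_F:*/4}
Op 6: register job_C */17 -> active={job_B:*/3, job_C:*/17, job_F:*/4}
Op 7: register job_D */17 -> active={job_B:*/3, job_C:*/17, job_D:*/17, job_F:*/4}
Op 8: register job_A */16 -> active={job_A:*/16, job_B:*/3, job_C:*/17, job_D:*/17, job_F:*/4}
Op 9: register job_D */9 -> active={job_A:*/16, job_B:*/3, job_C:*/17, job_D:*/9, job_F:*/4}
Op 10: register job_C */8 -> active={job_A:*/16, job_B:*/3, job_C:*/8, job_D:*/9, job_F:*/4}
Op 11: register job_G */12 -> active={job_A:*/16, job_B:*/3, job_C:*/8, job_D:*/9, job_F:*/4, job_G:*/12}
  job_A: interval 16, next fire after T=166 is 176
  job_B: interval 3, next fire after T=166 is 168
  job_C: interval 8, next fire after T=166 is 168
  job_D: interval 9, next fire after T=166 is 171
  job_F: interval 4, next fire after T=166 is 168
  job_G: interval 12, next fire after T=166 is 168
Earliest fire time = 168 (job job_B)

Answer: 168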